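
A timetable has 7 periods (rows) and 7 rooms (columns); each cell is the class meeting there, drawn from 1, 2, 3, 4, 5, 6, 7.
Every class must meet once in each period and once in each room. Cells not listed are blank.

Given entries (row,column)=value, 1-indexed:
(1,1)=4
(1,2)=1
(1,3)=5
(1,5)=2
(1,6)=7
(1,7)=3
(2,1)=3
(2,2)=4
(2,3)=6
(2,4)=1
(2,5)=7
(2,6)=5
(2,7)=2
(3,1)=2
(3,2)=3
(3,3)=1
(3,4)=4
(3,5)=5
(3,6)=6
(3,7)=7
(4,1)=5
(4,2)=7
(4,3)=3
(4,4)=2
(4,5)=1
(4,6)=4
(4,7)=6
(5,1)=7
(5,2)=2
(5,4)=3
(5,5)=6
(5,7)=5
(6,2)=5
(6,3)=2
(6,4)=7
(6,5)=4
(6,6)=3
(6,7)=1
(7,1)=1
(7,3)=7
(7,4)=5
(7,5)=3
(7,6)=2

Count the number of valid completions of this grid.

Period 1, room 4: eliminating its period and room leaves {6}.
Period 5, room 3: eliminating its period and room leaves {4}.
Period 5, room 6: eliminating its period and room leaves {1}.
Period 6, room 1: eliminating its period and room leaves {6}.
Period 7, room 2: eliminating its period and room leaves {6}.
Period 7, room 7: eliminating its period and room leaves {4}.
Only one assignment across all blanks avoids any period or room repeat, giving 1 completion.

1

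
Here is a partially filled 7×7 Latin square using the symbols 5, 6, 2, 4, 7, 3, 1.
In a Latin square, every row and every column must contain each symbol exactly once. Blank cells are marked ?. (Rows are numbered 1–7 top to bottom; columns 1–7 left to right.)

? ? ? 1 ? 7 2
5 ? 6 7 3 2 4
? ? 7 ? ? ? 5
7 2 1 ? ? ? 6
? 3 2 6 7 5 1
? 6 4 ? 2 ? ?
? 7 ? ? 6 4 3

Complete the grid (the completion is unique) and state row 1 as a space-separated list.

Row 2, column 2: row 2 has {5, 6, 2, 4, 7, 3} and column 2 has {6, 2, 7, 3}, leaving only 1.
Row 3, column 2: row 3 has {5, 7} and column 2 has {6, 2, 7, 3, 1}, leaving only 4.
Row 1, column 2: row 1 has {2, 7, 1} and column 2 has {6, 2, 4, 7, 3, 1}, leaving only 5.
Row 1, column 3: row 1 has {5, 2, 7, 1} and column 3 has {6, 2, 4, 7, 1}, leaving only 3.
Row 1, column 5: row 1 has {5, 2, 7, 3, 1} and column 5 has {6, 2, 7, 3}, leaving only 4.
Row 1, column 1: row 1 has {5, 2, 4, 7, 3, 1} and column 1 has {5, 7}, leaving only 6.
So row 1 reads: 6 5 3 1 4 7 2.

6 5 3 1 4 7 2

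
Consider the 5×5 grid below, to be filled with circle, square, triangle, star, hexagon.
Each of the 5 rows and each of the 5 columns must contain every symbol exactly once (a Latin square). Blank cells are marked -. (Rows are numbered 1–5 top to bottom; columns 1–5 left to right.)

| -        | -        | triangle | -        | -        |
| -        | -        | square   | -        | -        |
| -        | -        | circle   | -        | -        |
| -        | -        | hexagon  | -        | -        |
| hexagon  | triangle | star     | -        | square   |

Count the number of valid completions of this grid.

Row 1, column 1: eliminating its row and column leaves {circle, square, star}.
Row 1, column 2: eliminating its row and column leaves {circle, square, star, hexagon}.
Row 1, column 4: eliminating its row and column leaves {circle, square, star, hexagon}.
Row 1, column 5: eliminating its row and column leaves {circle, star, hexagon}.
Row 2, column 1: eliminating its row and column leaves {circle, triangle, star}.
Row 2, column 2: eliminating its row and column leaves {circle, star, hexagon}.
Row 2, column 4: eliminating its row and column leaves {circle, triangle, star, hexagon}.
Row 2, column 5: eliminating its row and column leaves {circle, triangle, star, hexagon}.
Row 3, column 1: eliminating its row and column leaves {square, triangle, star}.
Row 3, column 2: eliminating its row and column leaves {square, star, hexagon}.
Row 3, column 4: eliminating its row and column leaves {square, triangle, star, hexagon}.
Row 3, column 5: eliminating its row and column leaves {triangle, star, hexagon}.
Row 4, column 1: eliminating its row and column leaves {circle, square, triangle, star}.
Row 4, column 2: eliminating its row and column leaves {circle, square, star}.
Row 4, column 4: eliminating its row and column leaves {circle, square, triangle, star}.
Row 4, column 5: eliminating its row and column leaves {circle, triangle, star}.
Row 5, column 4: eliminating its row and column leaves {circle}.
Enumerating the assignments across these blanks that avoid any row or column repeat gives 56 completions.

56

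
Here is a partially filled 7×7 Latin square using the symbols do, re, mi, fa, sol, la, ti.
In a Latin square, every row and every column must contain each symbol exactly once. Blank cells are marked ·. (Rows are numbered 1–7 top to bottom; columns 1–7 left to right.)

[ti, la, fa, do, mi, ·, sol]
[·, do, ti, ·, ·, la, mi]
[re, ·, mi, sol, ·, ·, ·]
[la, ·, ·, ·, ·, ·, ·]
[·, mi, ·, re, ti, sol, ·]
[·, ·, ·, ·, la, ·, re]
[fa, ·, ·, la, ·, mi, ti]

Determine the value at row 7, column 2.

re

Row 1, column 6: row 1 has {do, mi, fa, sol, la, ti} and column 6 has {mi, sol, la}, leaving only re.
Row 2, column 1: row 2 has {do, mi, la, ti} and column 1 has {re, fa, la, ti}, leaving only sol.
Row 2, column 4: row 2 has {do, mi, sol, la, ti} and column 4 has {do, re, sol, la}, leaving only fa.
Row 2, column 5: row 2 has {do, mi, fa, sol, la, ti} and column 5 has {mi, la, ti}, leaving only re.
Row 5, column 1: row 5 has {re, mi, sol, ti} and column 1 has {re, fa, sol, la, ti}, leaving only do.
Row 5, column 3: row 5 has {do, re, mi, sol, ti} and column 3 has {mi, fa, ti}, leaving only la.
Row 5, column 7: row 5 has {do, re, mi, sol, la, ti} and column 7 has {re, mi, sol, ti}, leaving only fa.
Row 4, column 7: row 4 has {la} and column 7 has {re, mi, fa, sol, ti}, leaving only do.
Row 3, column 7: row 3 has {re, mi, sol} and column 7 has {do, re, mi, fa, sol, ti}, leaving only la.
Row 6, column 1: row 6 has {re, la} and column 1 has {do, re, fa, sol, la, ti}, leaving only mi.
Row 6, column 4: row 6 has {re, mi, la} and column 4 has {do, re, fa, sol, la}, leaving only ti.
Row 4, column 4: row 4 has {do, la} and column 4 has {do, re, fa, sol, la, ti}, leaving only mi.
Row 7, column 2 is narrowed to {re, sol}.
If it were sol, then row 7, column 5 would be left with no valid symbol.
So row 7, column 2 must be re.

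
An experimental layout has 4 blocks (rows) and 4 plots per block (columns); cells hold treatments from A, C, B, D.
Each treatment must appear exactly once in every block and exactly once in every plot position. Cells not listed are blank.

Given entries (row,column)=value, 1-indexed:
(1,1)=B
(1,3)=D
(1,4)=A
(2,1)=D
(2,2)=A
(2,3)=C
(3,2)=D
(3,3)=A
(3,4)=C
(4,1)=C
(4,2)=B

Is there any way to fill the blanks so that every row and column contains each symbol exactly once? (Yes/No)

No

Block 3, plot 1: block 3 together with plot 1 already contain {A, C, B, D} — every symbol — so nothing can go there. The grid has no valid completion.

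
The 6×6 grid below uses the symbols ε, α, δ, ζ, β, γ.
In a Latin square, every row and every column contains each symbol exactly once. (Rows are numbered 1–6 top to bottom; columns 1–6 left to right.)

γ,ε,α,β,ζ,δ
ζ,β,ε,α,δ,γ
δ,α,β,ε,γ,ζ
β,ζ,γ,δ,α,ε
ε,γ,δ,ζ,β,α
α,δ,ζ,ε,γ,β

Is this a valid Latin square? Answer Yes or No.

Every row is a permutation, but column 4 contains ε twice (at rows 3 and 6).

No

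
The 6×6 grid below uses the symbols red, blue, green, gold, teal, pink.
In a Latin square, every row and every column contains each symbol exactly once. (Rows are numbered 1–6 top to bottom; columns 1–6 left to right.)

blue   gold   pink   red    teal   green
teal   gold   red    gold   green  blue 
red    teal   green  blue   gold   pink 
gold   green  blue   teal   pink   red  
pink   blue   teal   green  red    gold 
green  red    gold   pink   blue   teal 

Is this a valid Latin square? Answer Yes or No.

Column 2 contains gold twice (at rows 1 and 2), so it is not a permutation.

No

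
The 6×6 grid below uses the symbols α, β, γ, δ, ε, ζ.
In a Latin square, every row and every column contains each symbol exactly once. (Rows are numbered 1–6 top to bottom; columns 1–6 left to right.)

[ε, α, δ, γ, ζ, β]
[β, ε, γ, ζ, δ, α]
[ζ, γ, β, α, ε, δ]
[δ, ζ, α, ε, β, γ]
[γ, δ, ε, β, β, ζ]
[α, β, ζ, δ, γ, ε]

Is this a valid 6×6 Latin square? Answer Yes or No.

Column 5 contains β twice (at rows 4 and 5), so it is not a permutation.

No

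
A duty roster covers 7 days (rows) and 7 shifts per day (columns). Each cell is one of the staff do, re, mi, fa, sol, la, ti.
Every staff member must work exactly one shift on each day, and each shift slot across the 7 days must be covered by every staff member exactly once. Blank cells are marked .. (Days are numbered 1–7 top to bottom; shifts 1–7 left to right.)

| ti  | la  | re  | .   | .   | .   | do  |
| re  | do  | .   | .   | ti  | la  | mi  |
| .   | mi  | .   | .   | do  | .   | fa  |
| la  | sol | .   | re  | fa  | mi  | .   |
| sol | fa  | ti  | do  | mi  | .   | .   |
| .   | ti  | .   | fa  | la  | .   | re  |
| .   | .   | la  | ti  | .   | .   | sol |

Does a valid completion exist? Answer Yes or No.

Day 3, shift 1: day 3 together with shift 1 already contain {do, re, mi, fa, sol, la, ti} — every symbol — so nothing can go there. The grid has no valid completion.

No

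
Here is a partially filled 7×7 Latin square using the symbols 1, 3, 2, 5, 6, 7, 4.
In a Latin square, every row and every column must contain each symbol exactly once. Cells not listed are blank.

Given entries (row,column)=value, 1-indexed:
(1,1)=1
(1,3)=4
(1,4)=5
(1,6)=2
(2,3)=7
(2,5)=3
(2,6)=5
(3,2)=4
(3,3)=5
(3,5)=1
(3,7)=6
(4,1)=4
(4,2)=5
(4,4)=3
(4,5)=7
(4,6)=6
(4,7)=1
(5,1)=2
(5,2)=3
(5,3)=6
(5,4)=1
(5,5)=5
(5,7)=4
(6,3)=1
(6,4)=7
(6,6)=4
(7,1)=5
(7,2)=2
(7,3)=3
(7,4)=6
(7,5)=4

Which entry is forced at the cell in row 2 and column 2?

Row 1, column 5: row 1 has {1, 2, 5, 4} and column 5 has {1, 3, 5, 7, 4}, leaving only 6.
Row 1, column 2: row 1 has {1, 2, 5, 6, 4} and column 2 has {3, 2, 5, 4}, leaving only 7.
Row 1, column 7: row 1 has {1, 2, 5, 6, 7, 4} and column 7 has {1, 6, 4}, leaving only 3.
Row 2, column 1: row 2 has {3, 5, 7} and column 1 has {1, 2, 5, 4}, leaving only 6.
Row 2 already has {3, 5, 6, 7} and column 2 already has {3, 2, 5, 7, 4}, so row 2, column 2 must be 1.

1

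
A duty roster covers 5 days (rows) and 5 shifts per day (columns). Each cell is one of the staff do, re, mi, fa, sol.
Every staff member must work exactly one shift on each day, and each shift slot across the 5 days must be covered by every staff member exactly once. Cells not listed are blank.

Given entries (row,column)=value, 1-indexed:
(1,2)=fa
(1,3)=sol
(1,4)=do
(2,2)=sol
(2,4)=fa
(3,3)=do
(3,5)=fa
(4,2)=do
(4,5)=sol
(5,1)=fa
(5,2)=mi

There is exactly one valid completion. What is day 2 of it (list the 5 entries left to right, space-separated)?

do sol mi fa re

Day 3, shift 2: day 3 has {do, fa} and shift 2 has {do, mi, fa, sol}, leaving only re.
Day 5, shift 3: day 5 has {mi, fa} and shift 3 has {do, sol}, leaving only re.
Day 2, shift 3: day 2 has {fa, sol} and shift 3 has {do, re, sol}, leaving only mi.
Day 4, shift 3: day 4 has {do, sol} and shift 3 has {do, re, mi, sol}, leaving only fa.
Day 5, shift 4: day 5 has {re, mi, fa} and shift 4 has {do, fa}, leaving only sol.
Day 3, shift 4: day 3 has {do, re, fa} and shift 4 has {do, fa, sol}, leaving only mi.
Day 3, shift 1: day 3 has {do, re, mi, fa} and shift 1 has {fa}, leaving only sol.
Day 4, shift 4: day 4 has {do, fa, sol} and shift 4 has {do, mi, fa, sol}, leaving only re.
Day 4, shift 1: day 4 has {do, re, fa, sol} and shift 1 has {fa, sol}, leaving only mi.
Day 1, shift 1: day 1 has {do, fa, sol} and shift 1 has {mi, fa, sol}, leaving only re.
Day 2, shift 1: day 2 has {mi, fa, sol} and shift 1 has {re, mi, fa, sol}, leaving only do.
Day 2, shift 5: day 2 has {do, mi, fa, sol} and shift 5 has {fa, sol}, leaving only re.
So day 2 reads: do sol mi fa re.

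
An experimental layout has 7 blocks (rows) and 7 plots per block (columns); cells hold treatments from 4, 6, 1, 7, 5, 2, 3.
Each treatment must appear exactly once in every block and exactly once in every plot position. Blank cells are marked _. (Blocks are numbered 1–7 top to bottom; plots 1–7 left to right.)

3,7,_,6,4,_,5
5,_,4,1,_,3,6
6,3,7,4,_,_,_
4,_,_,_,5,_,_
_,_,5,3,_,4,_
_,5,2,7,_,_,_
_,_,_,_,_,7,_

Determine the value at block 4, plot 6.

1

Block 1, plot 3: block 1 has {4, 6, 7, 5, 3} and plot 3 has {4, 7, 5, 2}, leaving only 1.
Block 1, plot 6: block 1 has {4, 6, 1, 7, 5, 3} and plot 6 has {4, 7, 3}, leaving only 2.
Block 2, plot 2: block 2 has {4, 6, 1, 5, 3} and plot 2 has {7, 5, 3}, leaving only 2.
Block 2, plot 5: block 2 has {4, 6, 1, 5, 2, 3} and plot 5 has {4, 5}, leaving only 7.
Block 4, plot 4: block 4 has {4, 5} and plot 4 has {4, 6, 1, 7, 3}, leaving only 2.
Block 6, plot 1: block 6 has {7, 5, 2} and plot 1 has {4, 6, 5, 3}, leaving only 1.
Block 6, plot 6: block 6 has {1, 7, 5, 2} and plot 6 has {4, 7, 2, 3}, leaving only 6.
Block 4 already has {4, 5, 2} and plot 6 already has {4, 6, 7, 2, 3}, so block 4, plot 6 must be 1.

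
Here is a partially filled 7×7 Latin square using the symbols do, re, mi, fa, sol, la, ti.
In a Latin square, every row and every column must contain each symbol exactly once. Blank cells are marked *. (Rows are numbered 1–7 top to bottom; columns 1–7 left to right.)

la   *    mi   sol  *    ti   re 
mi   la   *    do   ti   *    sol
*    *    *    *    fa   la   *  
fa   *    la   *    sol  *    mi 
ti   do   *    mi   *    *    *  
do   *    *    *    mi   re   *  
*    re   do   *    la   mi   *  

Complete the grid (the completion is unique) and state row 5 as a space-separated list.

ti do fa mi re sol la

Row 5, column 5: row 5 has {do, mi, ti} and column 5 has {mi, fa, sol, la, ti}, leaving only re.
Row 1, column 2: row 1 has {re, mi, sol, la, ti} and column 2 has {do, re, la}, leaving only fa.
Row 1, column 5: row 1 has {re, mi, fa, sol, la, ti} and column 5 has {re, mi, fa, sol, la, ti}, leaving only do.
Row 2, column 6: row 2 has {do, mi, sol, la, ti} and column 6 has {re, mi, la, ti}, leaving only fa.
Row 5, column 6: row 5 has {do, re, mi, ti} and column 6 has {re, mi, fa, la, ti}, leaving only sol.
Row 5, column 3: row 5 has {do, re, mi, sol, ti} and column 3 has {do, mi, la}, leaving only fa.
Row 5, column 7: row 5 has {do, re, mi, fa, sol, ti} and column 7 has {re, mi, sol}, leaving only la.
So row 5 reads: ti do fa mi re sol la.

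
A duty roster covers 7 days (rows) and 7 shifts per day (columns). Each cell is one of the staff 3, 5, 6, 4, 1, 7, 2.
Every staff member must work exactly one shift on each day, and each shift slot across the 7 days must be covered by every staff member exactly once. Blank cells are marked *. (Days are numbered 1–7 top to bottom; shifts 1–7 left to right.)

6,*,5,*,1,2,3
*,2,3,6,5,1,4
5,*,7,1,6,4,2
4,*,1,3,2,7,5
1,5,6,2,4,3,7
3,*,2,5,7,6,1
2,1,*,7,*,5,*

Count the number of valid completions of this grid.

Day 1, shift 2: eliminating its day and shift leaves {4, 7}.
Day 1, shift 4: eliminating its day and shift leaves {4}.
Day 2, shift 1: eliminating its day and shift leaves {7}.
Day 3, shift 2: eliminating its day and shift leaves {3}.
Day 4, shift 2: eliminating its day and shift leaves {6}.
Day 6, shift 2: eliminating its day and shift leaves {4}.
Day 7, shift 3: eliminating its day and shift leaves {4}.
Day 7, shift 5: eliminating its day and shift leaves {3}.
Day 7, shift 7: eliminating its day and shift leaves {6}.
Only one assignment across all blanks avoids any day or shift repeat, giving 1 completion.

1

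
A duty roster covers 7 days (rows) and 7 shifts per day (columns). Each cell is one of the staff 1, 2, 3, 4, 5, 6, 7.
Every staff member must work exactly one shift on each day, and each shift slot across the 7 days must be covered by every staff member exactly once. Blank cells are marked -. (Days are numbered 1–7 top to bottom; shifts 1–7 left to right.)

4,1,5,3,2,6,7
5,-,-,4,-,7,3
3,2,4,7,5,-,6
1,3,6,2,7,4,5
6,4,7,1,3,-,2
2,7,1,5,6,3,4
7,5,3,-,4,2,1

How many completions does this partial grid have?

Day 2, shift 2: eliminating its day and shift leaves {6}.
Day 2, shift 3: eliminating its day and shift leaves {2}.
Day 2, shift 5: eliminating its day and shift leaves {1}.
Day 3, shift 6: eliminating its day and shift leaves {1}.
Day 5, shift 6: eliminating its day and shift leaves {5}.
Day 7, shift 4: eliminating its day and shift leaves {6}.
Only one assignment across all blanks avoids any day or shift repeat, giving 1 completion.

1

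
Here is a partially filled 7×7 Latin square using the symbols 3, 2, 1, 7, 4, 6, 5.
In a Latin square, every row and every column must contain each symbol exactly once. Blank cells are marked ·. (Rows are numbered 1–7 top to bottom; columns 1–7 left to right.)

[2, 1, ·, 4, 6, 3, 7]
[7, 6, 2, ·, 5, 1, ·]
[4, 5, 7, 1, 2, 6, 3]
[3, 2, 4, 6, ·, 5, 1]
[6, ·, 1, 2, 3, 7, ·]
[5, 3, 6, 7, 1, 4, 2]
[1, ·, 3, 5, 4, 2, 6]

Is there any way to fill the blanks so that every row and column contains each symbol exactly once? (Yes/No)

Yes

No row or column among the givens repeats a symbol, and propagating forced cells runs into no contradiction.
One valid completion exists (for instance, 2 1 5 4 6 3 7 / 7 6 2 3 5 1 4 / 4 5 7 1 2 6 3 / 3 2 4 6 7 5 1 / 6 4 1 2 3 7 5 / 5 3 6 7 1 4 2 / 1 7 3 5 4 2 6).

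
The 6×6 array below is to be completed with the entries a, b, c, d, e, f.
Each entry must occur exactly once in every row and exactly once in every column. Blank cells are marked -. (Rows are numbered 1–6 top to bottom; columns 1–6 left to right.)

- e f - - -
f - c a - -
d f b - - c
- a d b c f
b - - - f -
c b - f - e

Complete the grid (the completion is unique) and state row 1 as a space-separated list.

Row 1, column 1: row 1 has {e, f} and column 1 has {b, c, d, f}, leaving only a.
Row 2, column 2: row 2 has {a, c, f} and column 2 has {a, b, e, f}, leaving only d.
Row 2, column 6: row 2 has {a, c, d, f} and column 6 has {c, e, f}, leaving only b.
Row 1, column 6: row 1 has {a, e, f} and column 6 has {b, c, e, f}, leaving only d.
Row 1, column 4: row 1 has {a, d, e, f} and column 4 has {a, b, f}, leaving only c.
Row 1, column 5: row 1 has {a, c, d, e, f} and column 5 has {c, f}, leaving only b.
So row 1 reads: a e f c b d.

a e f c b d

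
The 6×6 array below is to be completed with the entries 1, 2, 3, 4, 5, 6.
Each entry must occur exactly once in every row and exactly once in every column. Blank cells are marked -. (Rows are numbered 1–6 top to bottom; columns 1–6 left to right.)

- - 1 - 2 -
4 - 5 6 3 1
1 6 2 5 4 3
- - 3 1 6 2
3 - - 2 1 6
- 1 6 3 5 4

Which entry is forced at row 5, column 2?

Row 1, column 4: row 1 has {1, 2} and column 4 has {1, 2, 3, 5, 6}, leaving only 4.
Row 1, column 6: row 1 has {1, 2, 4} and column 6 has {1, 2, 3, 4, 6}, leaving only 5.
Row 1, column 1: row 1 has {1, 2, 4, 5} and column 1 has {1, 3, 4}, leaving only 6.
Row 1, column 2: row 1 has {1, 2, 4, 5, 6} and column 2 has {1, 6}, leaving only 3.
Row 2, column 2: row 2 has {1, 3, 4, 5, 6} and column 2 has {1, 3, 6}, leaving only 2.
Row 4, column 1: row 4 has {1, 2, 3, 6} and column 1 has {1, 3, 4, 6}, leaving only 5.
Row 4, column 2: row 4 has {1, 2, 3, 5, 6} and column 2 has {1, 2, 3, 6}, leaving only 4.
Row 5 already has {1, 2, 3, 6} and column 2 already has {1, 2, 3, 4, 6}, so row 5, column 2 must be 5.

5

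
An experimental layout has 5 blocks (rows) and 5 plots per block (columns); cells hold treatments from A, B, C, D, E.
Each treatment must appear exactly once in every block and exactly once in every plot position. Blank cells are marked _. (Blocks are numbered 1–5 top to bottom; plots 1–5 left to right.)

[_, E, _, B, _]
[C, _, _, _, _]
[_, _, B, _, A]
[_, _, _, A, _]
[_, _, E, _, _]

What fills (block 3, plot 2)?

C

Block 3, plot 2 is narrowed to {C, D}.
If it were D, propagating the remaining blanks reaches a contradiction.
So block 3, plot 2 must be C.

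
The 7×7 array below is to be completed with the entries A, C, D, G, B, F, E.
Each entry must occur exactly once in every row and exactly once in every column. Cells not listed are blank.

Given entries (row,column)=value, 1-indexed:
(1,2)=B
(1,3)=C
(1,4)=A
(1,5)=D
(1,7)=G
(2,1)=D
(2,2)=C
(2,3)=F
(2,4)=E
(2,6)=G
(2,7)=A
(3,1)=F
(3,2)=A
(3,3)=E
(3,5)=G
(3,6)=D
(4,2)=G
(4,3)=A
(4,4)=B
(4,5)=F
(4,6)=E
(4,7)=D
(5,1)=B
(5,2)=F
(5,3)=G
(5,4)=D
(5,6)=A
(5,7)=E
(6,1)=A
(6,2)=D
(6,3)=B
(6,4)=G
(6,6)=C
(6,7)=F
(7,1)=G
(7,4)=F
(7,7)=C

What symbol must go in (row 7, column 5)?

A

Row 1, column 1: row 1 has {A, C, D, G, B} and column 1 has {A, D, G, B, F}, leaving only E.
Row 1, column 6: row 1 has {A, C, D, G, B, E} and column 6 has {A, C, D, G, E}, leaving only F.
Row 2, column 5: row 2 has {A, C, D, G, F, E} and column 5 has {D, G, F}, leaving only B.
Row 3, column 4: row 3 has {A, D, G, F, E} and column 4 has {A, D, G, B, F, E}, leaving only C.
Row 3, column 7: row 3 has {A, C, D, G, F, E} and column 7 has {A, C, D, G, F, E}, leaving only B.
Row 4, column 1: row 4 has {A, D, G, B, F, E} and column 1 has {A, D, G, B, F, E}, leaving only C.
Row 5, column 5: row 5 has {A, D, G, B, F, E} and column 5 has {D, G, B, F}, leaving only C.
Row 6, column 5: row 6 has {A, C, D, G, B, F} and column 5 has {C, D, G, B, F}, leaving only E.
Row 7 already has {C, G, F} and column 5 already has {C, D, G, B, F, E}, so row 7, column 5 must be A.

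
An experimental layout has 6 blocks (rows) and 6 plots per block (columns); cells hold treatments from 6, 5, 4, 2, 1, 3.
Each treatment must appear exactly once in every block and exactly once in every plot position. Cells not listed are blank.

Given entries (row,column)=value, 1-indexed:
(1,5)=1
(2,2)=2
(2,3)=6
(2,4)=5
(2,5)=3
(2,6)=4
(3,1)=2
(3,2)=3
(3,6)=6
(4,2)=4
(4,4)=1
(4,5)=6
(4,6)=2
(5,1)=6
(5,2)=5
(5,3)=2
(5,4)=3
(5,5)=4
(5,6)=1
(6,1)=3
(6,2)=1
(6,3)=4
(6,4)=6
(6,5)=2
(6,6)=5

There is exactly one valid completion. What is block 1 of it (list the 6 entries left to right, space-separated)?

4 6 5 2 1 3

Block 1, plot 2: block 1 has {1} and plot 2 has {5, 4, 2, 1, 3}, leaving only 6.
Block 1, plot 6: block 1 has {6, 1} and plot 6 has {6, 5, 4, 2, 1}, leaving only 3.
Block 1, plot 3: block 1 has {6, 1, 3} and plot 3 has {6, 4, 2}, leaving only 5.
Block 1, plot 1: block 1 has {6, 5, 1, 3} and plot 1 has {6, 2, 3}, leaving only 4.
Block 1, plot 4: block 1 has {6, 5, 4, 1, 3} and plot 4 has {6, 5, 1, 3}, leaving only 2.
So block 1 reads: 4 6 5 2 1 3.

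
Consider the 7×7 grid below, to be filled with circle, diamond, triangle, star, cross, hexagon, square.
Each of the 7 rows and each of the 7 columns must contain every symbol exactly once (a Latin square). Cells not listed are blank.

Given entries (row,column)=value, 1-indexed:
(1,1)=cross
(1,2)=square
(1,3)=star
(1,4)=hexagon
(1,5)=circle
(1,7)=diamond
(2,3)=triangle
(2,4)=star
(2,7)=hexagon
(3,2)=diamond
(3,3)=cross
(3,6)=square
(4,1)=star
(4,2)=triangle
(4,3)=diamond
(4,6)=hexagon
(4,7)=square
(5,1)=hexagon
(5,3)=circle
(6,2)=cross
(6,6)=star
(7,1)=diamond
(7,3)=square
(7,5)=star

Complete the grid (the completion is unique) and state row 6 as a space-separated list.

triangle cross hexagon diamond square star circle

Row 6, column 3: row 6 has {star, cross} and column 3 has {circle, diamond, triangle, star, cross, square}, leaving only hexagon.
Row 1, column 6: row 1 has {circle, diamond, star, cross, hexagon, square} and column 6 has {star, hexagon, square}, leaving only triangle.
Row 2, column 2: row 2 has {triangle, star, hexagon} and column 2 has {diamond, triangle, cross, square}, leaving only circle.
Row 2, column 1: row 2 has {circle, triangle, star, hexagon} and column 1 has {diamond, star, cross, hexagon}, leaving only square.
Row 4, column 5: row 4 has {diamond, triangle, star, hexagon, square} and column 5 has {circle, star}, leaving only cross.
Row 2, column 5: row 2 has {circle, triangle, star, hexagon, square} and column 5 has {circle, star, cross}, leaving only diamond.
Row 2, column 6: row 2 has {circle, diamond, triangle, star, hexagon, square} and column 6 has {triangle, star, hexagon, square}, leaving only cross.
Row 4, column 4: row 4 has {diamond, triangle, star, cross, hexagon, square} and column 4 has {star, hexagon}, leaving only circle.
Row 3, column 4: row 3 has {diamond, cross, square} and column 4 has {circle, star, hexagon}, leaving only triangle.
Row 3, column 1: row 3 has {diamond, triangle, cross, square} and column 1 has {diamond, star, cross, hexagon, square}, leaving only circle.
Row 6, column 1: row 6 has {star, cross, hexagon} and column 1 has {circle, diamond, star, cross, hexagon, square}, leaving only triangle.
Row 6, column 5: row 6 has {triangle, star, cross, hexagon} and column 5 has {circle, diamond, star, cross}, leaving only square.
Row 6, column 4: row 6 has {triangle, star, cross, hexagon, square} and column 4 has {circle, triangle, star, hexagon}, leaving only diamond.
Row 6, column 7: row 6 has {diamond, triangle, star, cross, hexagon, square} and column 7 has {diamond, hexagon, square}, leaving only circle.
So row 6 reads: triangle cross hexagon diamond square star circle.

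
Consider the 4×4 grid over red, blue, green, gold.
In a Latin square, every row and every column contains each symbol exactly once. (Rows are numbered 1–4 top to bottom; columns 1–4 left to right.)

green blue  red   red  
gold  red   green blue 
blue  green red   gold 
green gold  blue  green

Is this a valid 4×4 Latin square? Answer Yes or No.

Row 1 contains red twice (at columns 3 and 4); row 4 is also not a permutation.

No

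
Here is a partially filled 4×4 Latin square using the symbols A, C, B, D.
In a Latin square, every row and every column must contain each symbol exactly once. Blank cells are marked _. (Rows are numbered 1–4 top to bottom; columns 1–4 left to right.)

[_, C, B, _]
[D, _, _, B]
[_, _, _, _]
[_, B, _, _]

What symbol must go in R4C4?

Row 1, column 1: row 1 has {C, B} and column 1 has {D}, leaving only A.
Row 1, column 4: row 1 has {A, C, B} and column 4 has {B}, leaving only D.
Row 2, column 2: row 2 has {B, D} and column 2 has {C, B}, leaving only A.
Row 2, column 3: row 2 has {A, B, D} and column 3 has {B}, leaving only C.
Row 3, column 2: row 3 has {} and column 2 has {A, C, B}, leaving only D.
Row 3, column 3: row 3 has {D} and column 3 has {C, B}, leaving only A.
Row 3, column 4: row 3 has {A, D} and column 4 has {B, D}, leaving only C.
Row 4 already has {B} and column 4 already has {C, B, D}, so row 4, column 4 must be A.

A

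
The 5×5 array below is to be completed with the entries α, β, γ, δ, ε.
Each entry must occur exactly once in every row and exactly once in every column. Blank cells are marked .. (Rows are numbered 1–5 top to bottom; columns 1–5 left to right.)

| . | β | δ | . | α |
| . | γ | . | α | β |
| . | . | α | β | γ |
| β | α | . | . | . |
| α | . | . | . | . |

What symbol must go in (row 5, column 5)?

Row 2, column 3: row 2 has {α, β, γ} and column 3 has {α, δ}, leaving only ε.
Row 2, column 1: row 2 has {α, β, γ, ε} and column 1 has {α, β}, leaving only δ.
Row 3, column 1: row 3 has {α, β, γ} and column 1 has {α, β, δ}, leaving only ε.
Row 1, column 1: row 1 has {α, β, δ} and column 1 has {α, β, δ, ε}, leaving only γ.
Row 1, column 4: row 1 has {α, β, γ, δ} and column 4 has {α, β}, leaving only ε.
Row 3, column 2: row 3 has {α, β, γ, ε} and column 2 has {α, β, γ}, leaving only δ.
Row 4, column 3: row 4 has {α, β} and column 3 has {α, δ, ε}, leaving only γ.
Row 4, column 4: row 4 has {α, β, γ} and column 4 has {α, β, ε}, leaving only δ.
Row 4, column 5: row 4 has {α, β, γ, δ} and column 5 has {α, β, γ}, leaving only ε.
Row 5 already has {α} and column 5 already has {α, β, γ, ε}, so row 5, column 5 must be δ.

δ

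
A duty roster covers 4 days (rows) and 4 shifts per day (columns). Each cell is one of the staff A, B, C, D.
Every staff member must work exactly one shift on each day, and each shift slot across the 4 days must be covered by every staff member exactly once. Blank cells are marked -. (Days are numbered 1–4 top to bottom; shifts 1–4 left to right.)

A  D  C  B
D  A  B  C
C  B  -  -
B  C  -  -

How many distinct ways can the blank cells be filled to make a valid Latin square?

Day 3, shift 3: eliminating its day and shift leaves {A, D}.
Day 3, shift 4: eliminating its day and shift leaves {A, D}.
Day 4, shift 3: eliminating its day and shift leaves {A, D}.
Day 4, shift 4: eliminating its day and shift leaves {A, D}.
Enumerating the assignments across these blanks that avoid any day or shift repeat gives 2 completions.

2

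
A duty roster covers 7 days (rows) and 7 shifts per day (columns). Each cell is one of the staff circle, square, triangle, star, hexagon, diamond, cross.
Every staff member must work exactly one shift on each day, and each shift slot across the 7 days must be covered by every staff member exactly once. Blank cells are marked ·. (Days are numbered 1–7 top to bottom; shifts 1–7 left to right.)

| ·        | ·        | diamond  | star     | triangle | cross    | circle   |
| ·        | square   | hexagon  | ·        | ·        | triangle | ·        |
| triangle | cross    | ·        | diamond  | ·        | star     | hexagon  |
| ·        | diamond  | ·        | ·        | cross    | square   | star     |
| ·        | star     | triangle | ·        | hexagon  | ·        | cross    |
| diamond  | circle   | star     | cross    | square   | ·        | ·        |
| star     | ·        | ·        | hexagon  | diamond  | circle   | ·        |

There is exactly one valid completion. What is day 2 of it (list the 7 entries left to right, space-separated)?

Day 2, shift 4: day 2 has {square, triangle, hexagon} and shift 4 has {star, hexagon, diamond, cross}, leaving only circle.
Day 2, shift 1: day 2 has {circle, square, triangle, hexagon} and shift 1 has {triangle, star, diamond}, leaving only cross.
Day 2, shift 5: day 2 has {circle, square, triangle, hexagon, cross} and shift 5 has {square, triangle, hexagon, diamond, cross}, leaving only star.
Day 2, shift 7: day 2 has {circle, square, triangle, star, hexagon, cross} and shift 7 has {circle, star, hexagon, cross}, leaving only diamond.
So day 2 reads: cross square hexagon circle star triangle diamond.

cross square hexagon circle star triangle diamond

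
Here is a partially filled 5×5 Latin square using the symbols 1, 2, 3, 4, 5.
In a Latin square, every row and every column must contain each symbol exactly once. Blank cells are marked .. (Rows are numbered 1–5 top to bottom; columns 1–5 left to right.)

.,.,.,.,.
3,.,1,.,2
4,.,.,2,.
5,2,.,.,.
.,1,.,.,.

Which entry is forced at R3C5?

Row 5, column 1: row 5 has {1} and column 1 has {3, 4, 5}, leaving only 2.
Row 1, column 1: row 1 has {} and column 1 has {2, 3, 4, 5}, leaving only 1.
Row 3, column 5 is narrowed to {1, 3, 5}.
If it were 3, then row 3, column 3 would be left with no valid symbol.
If it were 5, then row 3, column 3 would be left with no valid symbol.
So row 3, column 5 must be 1.

1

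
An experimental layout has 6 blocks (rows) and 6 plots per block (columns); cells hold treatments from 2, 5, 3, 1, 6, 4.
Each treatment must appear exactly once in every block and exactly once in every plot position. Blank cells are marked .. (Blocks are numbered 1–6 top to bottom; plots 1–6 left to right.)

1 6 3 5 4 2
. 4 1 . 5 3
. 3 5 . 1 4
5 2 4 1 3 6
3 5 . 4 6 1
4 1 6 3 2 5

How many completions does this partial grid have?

2

Block 2, plot 1: eliminating its block and plot leaves {2, 6}.
Block 2, plot 4: eliminating its block and plot leaves {2, 6}.
Block 3, plot 1: eliminating its block and plot leaves {2, 6}.
Block 3, plot 4: eliminating its block and plot leaves {2, 6}.
Block 5, plot 3: eliminating its block and plot leaves {2}.
Enumerating the assignments across these blanks that avoid any block or plot repeat gives 2 completions.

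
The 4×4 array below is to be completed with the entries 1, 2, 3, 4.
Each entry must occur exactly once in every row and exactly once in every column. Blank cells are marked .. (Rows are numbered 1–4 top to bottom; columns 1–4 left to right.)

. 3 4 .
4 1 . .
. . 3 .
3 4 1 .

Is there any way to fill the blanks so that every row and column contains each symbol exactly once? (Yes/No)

Yes

No row or column among the givens repeats a symbol, and propagating forced cells runs into no contradiction.
One valid completion exists (for instance, 2 3 4 1 / 4 1 2 3 / 1 2 3 4 / 3 4 1 2).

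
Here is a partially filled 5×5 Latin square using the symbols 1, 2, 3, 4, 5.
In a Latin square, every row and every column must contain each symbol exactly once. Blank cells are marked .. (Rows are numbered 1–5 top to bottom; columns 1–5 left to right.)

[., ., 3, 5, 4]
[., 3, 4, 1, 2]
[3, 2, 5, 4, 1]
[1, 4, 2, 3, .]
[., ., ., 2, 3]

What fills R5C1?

4

Row 1, column 1: row 1 has {3, 4, 5} and column 1 has {1, 3}, leaving only 2.
Row 1, column 2: row 1 has {2, 3, 4, 5} and column 2 has {2, 3, 4}, leaving only 1.
Row 2, column 1: row 2 has {1, 2, 3, 4} and column 1 has {1, 2, 3}, leaving only 5.
Row 5 already has {2, 3} and column 1 already has {1, 2, 3, 5}, so row 5, column 1 must be 4.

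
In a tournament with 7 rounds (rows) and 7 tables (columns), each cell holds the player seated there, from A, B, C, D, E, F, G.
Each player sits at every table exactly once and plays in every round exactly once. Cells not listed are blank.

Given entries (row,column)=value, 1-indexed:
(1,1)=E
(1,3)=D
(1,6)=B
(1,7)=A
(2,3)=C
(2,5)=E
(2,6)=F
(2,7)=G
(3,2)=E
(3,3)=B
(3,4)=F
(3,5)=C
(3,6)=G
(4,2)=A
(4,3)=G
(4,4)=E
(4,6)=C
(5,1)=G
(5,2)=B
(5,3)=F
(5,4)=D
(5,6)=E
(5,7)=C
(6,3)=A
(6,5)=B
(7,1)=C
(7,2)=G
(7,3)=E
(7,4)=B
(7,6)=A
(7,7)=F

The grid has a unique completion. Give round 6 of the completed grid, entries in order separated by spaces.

Round 6, table 6: round 6 has {A, B} and table 6 has {A, B, C, E, F, G}, leaving only D.
Round 6, table 1: round 6 has {A, B, D} and table 1 has {C, E, G}, leaving only F.
Round 6, table 2: round 6 has {A, B, D, F} and table 2 has {A, B, E, G}, leaving only C.
Round 6, table 4: round 6 has {A, B, C, D, F} and table 4 has {B, D, E, F}, leaving only G.
Round 6, table 7: round 6 has {A, B, C, D, F, G} and table 7 has {A, C, F, G}, leaving only E.
So round 6 reads: F C A G B D E.

F C A G B D E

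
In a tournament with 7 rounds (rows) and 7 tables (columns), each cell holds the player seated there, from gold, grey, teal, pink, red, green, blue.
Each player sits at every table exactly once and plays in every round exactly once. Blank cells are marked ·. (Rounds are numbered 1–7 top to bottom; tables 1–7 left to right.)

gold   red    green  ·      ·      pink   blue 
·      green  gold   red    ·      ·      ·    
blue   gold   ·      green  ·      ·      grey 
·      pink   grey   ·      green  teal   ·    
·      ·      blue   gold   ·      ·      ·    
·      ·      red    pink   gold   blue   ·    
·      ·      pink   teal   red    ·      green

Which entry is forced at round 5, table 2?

Round 1, table 4: round 1 has {gold, pink, red, green, blue} and table 4 has {gold, teal, pink, red, green}, leaving only grey.
Round 1, table 5: round 1 has {gold, grey, pink, red, green, blue} and table 5 has {gold, red, green}, leaving only teal.
Round 2, table 6: round 2 has {gold, red, green} and table 6 has {teal, pink, blue}, leaving only grey.
Round 3, table 3: round 3 has {gold, grey, green, blue} and table 3 has {gold, grey, pink, red, green, blue}, leaving only teal.
Round 3, table 5: round 3 has {gold, grey, teal, green, blue} and table 5 has {gold, teal, red, green}, leaving only pink.
Round 2, table 5: round 2 has {gold, grey, red, green} and table 5 has {gold, teal, pink, red, green}, leaving only blue.
Round 3, table 6: round 3 has {gold, grey, teal, pink, green, blue} and table 6 has {grey, teal, pink, blue}, leaving only red.
Round 4, table 1: round 4 has {grey, teal, pink, green} and table 1 has {gold, blue}, leaving only red.
Round 4, table 4: round 4 has {grey, teal, pink, red, green} and table 4 has {gold, grey, teal, pink, red, green}, leaving only blue.
Round 4, table 7: round 4 has {grey, teal, pink, red, green, blue} and table 7 has {grey, green, blue}, leaving only gold.
Round 5, table 5: round 5 has {gold, blue} and table 5 has {gold, teal, pink, red, green, blue}, leaving only grey.
Round 5 already has {gold, grey, blue} and table 2 already has {gold, pink, red, green}, so round 5, table 2 must be teal.

teal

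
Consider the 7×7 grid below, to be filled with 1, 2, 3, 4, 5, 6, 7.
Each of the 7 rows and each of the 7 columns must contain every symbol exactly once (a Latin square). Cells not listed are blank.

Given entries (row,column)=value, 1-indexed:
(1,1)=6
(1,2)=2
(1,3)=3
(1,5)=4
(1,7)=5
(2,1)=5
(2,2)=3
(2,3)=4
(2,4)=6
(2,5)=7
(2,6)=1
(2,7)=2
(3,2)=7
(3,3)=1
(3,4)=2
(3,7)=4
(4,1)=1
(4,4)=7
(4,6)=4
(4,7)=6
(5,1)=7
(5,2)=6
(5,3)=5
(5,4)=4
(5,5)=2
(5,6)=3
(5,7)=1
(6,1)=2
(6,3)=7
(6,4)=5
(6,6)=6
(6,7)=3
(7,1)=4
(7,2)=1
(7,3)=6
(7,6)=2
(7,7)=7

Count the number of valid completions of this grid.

Row 1, column 4: eliminating its row and column leaves {1}.
Row 1, column 6: eliminating its row and column leaves {7}.
Row 3, column 1: eliminating its row and column leaves {3}.
Row 3, column 5: eliminating its row and column leaves {3, 5, 6}.
Row 3, column 6: eliminating its row and column leaves {5}.
Row 4, column 2: eliminating its row and column leaves {5}.
Row 4, column 3: eliminating its row and column leaves {2}.
Row 4, column 5: eliminating its row and column leaves {3, 5}.
Row 6, column 2: eliminating its row and column leaves {4}.
Row 6, column 5: eliminating its row and column leaves {1}.
Row 7, column 4: eliminating its row and column leaves {3}.
Row 7, column 5: eliminating its row and column leaves {3, 5}.
Only one assignment across all blanks avoids any row or column repeat, giving 1 completion.

1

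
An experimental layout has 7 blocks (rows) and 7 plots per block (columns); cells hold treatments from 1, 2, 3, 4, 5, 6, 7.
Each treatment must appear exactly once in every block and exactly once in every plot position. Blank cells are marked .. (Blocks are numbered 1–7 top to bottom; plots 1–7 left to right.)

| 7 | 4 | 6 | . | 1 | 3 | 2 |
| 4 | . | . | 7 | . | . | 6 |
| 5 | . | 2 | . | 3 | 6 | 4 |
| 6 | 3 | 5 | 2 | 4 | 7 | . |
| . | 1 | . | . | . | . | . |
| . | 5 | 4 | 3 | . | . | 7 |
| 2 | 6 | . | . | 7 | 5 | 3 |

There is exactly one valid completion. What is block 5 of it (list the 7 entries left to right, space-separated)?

Block 5, plot 1: block 5 has {1} and plot 1 has {2, 4, 5, 6, 7}, leaving only 3.
Block 5, plot 3: block 5 has {1, 3} and plot 3 has {2, 4, 5, 6}, leaving only 7.
Block 5, plot 7: block 5 has {1, 3, 7} and plot 7 has {2, 3, 4, 6, 7}, leaving only 5.
Block 1, plot 4: block 1 has {1, 2, 3, 4, 6, 7} and plot 4 has {2, 3, 7}, leaving only 5.
Block 2, plot 2: block 2 has {4, 6, 7} and plot 2 has {1, 3, 4, 5, 6}, leaving only 2.
Block 2, plot 5: block 2 has {2, 4, 6, 7} and plot 5 has {1, 3, 4, 7}, leaving only 5.
Block 2, plot 6: block 2 has {2, 4, 5, 6, 7} and plot 6 has {3, 5, 6, 7}, leaving only 1.
Block 2, plot 3: block 2 has {1, 2, 4, 5, 6, 7} and plot 3 has {2, 4, 5, 6, 7}, leaving only 3.
Block 3, plot 2: block 3 has {2, 3, 4, 5, 6} and plot 2 has {1, 2, 3, 4, 5, 6}, leaving only 7.
Block 3, plot 4: block 3 has {2, 3, 4, 5, 6, 7} and plot 4 has {2, 3, 5, 7}, leaving only 1.
Block 4, plot 7: block 4 has {2, 3, 4, 5, 6, 7} and plot 7 has {2, 3, 4, 5, 6, 7}, leaving only 1.
Block 6, plot 1: block 6 has {3, 4, 5, 7} and plot 1 has {2, 3, 4, 5, 6, 7}, leaving only 1.
Block 6, plot 6: block 6 has {1, 3, 4, 5, 7} and plot 6 has {1, 3, 5, 6, 7}, leaving only 2.
Block 5, plot 6: block 5 has {1, 3, 5, 7} and plot 6 has {1, 2, 3, 5, 6, 7}, leaving only 4.
Block 5, plot 4: block 5 has {1, 3, 4, 5, 7} and plot 4 has {1, 2, 3, 5, 7}, leaving only 6.
Block 5, plot 5: block 5 has {1, 3, 4, 5, 6, 7} and plot 5 has {1, 3, 4, 5, 7}, leaving only 2.
So block 5 reads: 3 1 7 6 2 4 5.

3 1 7 6 2 4 5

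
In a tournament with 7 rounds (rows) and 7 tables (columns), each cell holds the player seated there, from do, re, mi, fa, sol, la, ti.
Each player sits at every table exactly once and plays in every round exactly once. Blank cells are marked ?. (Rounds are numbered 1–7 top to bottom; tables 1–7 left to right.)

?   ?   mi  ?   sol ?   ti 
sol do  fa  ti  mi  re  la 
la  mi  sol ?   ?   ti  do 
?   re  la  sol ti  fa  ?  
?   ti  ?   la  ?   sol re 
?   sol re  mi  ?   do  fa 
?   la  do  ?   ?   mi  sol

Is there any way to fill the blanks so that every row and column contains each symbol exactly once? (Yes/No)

No

Round 5, table 3: round 5 together with table 3 already contain {do, re, mi, fa, sol, la, ti} — every symbol — so nothing can go there. The grid has no valid completion.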